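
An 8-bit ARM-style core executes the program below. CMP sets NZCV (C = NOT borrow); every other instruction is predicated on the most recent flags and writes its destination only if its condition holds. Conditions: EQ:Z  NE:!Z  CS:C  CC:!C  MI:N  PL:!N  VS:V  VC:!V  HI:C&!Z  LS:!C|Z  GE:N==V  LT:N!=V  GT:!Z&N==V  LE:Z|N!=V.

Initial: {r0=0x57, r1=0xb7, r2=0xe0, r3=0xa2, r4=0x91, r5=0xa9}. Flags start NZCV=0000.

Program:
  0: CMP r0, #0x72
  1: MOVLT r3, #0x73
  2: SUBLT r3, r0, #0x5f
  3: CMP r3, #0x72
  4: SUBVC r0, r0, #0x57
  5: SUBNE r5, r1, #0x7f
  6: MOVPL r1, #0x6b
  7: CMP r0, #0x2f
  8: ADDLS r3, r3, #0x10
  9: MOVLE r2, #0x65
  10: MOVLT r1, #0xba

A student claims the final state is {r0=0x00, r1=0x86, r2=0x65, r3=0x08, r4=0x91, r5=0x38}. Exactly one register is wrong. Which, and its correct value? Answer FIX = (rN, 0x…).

0: ✓ CMP  NZCV=1000
1: ✓ MOVLT  r3←0x73
2: ✓ SUBLT  r3←0xf8
3: ✓ CMP  NZCV=1010
4: ✓ SUBVC  r0←0x00
5: ✓ SUBNE  r5←0x38
6: · MOVPL
7: ✓ CMP  NZCV=1000
8: ✓ ADDLS  r3←0x08
9: ✓ MOVLE  r2←0x65
10: ✓ MOVLT  r1←0xba

FIX = (r1, 0xba)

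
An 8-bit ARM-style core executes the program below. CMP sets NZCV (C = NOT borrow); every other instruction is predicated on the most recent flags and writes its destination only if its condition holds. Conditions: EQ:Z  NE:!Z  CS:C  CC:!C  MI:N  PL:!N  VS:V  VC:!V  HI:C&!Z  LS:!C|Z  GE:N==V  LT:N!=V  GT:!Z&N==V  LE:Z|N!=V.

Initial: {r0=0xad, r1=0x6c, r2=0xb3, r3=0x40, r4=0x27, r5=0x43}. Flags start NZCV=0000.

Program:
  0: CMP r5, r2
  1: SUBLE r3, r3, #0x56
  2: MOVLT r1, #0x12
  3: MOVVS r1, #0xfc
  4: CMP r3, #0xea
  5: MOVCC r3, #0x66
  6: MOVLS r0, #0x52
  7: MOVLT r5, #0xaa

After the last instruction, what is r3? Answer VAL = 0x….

[0] flags=1001 → (cmp)
[1] flags=1001 LE?F → skip
[2] flags=1001 LT?F → skip
[3] flags=1001 VS?T → r1=0xfc
[4] flags=0000 → (cmp)
[5] flags=0000 CC?T → r3=0x66
[6] flags=0000 LS?T → r0=0x52
[7] flags=0000 LT?F → skip

VAL = 0x66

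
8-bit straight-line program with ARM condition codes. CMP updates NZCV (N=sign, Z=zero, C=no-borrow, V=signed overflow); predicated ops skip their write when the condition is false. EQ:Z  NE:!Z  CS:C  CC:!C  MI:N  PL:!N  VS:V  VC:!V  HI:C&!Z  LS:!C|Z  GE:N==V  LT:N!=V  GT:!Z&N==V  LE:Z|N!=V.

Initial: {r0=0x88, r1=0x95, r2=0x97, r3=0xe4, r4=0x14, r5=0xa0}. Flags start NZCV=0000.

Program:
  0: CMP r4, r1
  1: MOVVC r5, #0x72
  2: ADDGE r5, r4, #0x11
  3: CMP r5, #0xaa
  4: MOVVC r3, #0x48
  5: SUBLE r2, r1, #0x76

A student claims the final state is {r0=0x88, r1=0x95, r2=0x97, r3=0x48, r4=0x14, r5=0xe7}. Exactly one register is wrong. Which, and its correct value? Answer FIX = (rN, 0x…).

[0] flags=0000 → (cmp)
[1] flags=0000 VC?T → r5=0x72
[2] flags=0000 GE?T → r5=0x25
[3] flags=0000 → (cmp)
[4] flags=0000 VC?T → r3=0x48
[5] flags=0000 LE?F → skip

FIX = (r5, 0x25)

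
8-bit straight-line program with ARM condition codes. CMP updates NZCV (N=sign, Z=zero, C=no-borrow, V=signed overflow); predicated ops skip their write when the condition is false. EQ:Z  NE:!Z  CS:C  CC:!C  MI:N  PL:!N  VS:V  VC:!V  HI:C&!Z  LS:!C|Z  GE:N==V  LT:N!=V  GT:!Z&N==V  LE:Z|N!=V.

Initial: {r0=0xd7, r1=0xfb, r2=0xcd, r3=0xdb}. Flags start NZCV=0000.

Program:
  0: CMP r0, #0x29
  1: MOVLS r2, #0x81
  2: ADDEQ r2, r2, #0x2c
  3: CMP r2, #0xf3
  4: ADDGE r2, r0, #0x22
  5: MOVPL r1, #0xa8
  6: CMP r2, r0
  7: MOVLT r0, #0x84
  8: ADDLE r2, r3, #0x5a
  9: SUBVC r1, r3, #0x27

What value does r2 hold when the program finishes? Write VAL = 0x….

[0] flags=1010 → (cmp)
[1] flags=1010 LS?F → skip
[2] flags=1010 EQ?F → skip
[3] flags=1000 → (cmp)
[4] flags=1000 GE?F → skip
[5] flags=1000 PL?F → skip
[6] flags=1000 → (cmp)
[7] flags=1000 LT?T → r0=0x84
[8] flags=1000 LE?T → r2=0x35
[9] flags=1000 VC?T → r1=0xb4

VAL = 0x35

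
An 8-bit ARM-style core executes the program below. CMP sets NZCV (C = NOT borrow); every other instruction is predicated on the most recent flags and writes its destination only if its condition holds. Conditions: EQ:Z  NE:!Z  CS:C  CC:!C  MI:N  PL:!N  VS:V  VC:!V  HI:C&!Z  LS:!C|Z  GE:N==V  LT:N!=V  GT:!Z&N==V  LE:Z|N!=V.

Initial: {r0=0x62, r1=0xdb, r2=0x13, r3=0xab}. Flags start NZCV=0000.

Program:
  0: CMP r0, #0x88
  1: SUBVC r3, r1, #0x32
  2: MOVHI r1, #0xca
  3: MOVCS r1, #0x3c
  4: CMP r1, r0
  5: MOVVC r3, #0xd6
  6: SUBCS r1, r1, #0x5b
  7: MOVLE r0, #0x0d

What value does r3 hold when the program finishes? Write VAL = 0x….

VAL = 0xab

[0] flags=1001 → (cmp)
[1] flags=1001 VC?F → skip
[2] flags=1001 HI?F → skip
[3] flags=1001 CS?F → skip
[4] flags=0011 → (cmp)
[5] flags=0011 VC?F → skip
[6] flags=0011 CS?T → r1=0x80
[7] flags=0011 LE?T → r0=0x0d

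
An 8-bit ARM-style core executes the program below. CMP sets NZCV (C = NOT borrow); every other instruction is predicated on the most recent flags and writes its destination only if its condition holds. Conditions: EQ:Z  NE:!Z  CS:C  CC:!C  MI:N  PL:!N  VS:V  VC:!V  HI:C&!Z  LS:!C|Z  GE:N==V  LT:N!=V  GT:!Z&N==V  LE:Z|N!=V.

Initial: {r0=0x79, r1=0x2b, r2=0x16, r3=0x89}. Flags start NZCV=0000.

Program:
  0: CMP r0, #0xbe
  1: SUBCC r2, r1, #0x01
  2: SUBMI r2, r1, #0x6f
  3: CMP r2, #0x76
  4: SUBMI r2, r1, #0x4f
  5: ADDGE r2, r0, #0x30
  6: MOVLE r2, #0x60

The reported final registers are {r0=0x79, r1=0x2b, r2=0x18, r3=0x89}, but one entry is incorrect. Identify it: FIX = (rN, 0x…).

[0] flags=1001 → (cmp)
[1] flags=1001 CC?T → r2=0x2a
[2] flags=1001 MI?T → r2=0xbc
[3] flags=0011 → (cmp)
[4] flags=0011 MI?F → skip
[5] flags=0011 GE?F → skip
[6] flags=0011 LE?T → r2=0x60

FIX = (r2, 0x60)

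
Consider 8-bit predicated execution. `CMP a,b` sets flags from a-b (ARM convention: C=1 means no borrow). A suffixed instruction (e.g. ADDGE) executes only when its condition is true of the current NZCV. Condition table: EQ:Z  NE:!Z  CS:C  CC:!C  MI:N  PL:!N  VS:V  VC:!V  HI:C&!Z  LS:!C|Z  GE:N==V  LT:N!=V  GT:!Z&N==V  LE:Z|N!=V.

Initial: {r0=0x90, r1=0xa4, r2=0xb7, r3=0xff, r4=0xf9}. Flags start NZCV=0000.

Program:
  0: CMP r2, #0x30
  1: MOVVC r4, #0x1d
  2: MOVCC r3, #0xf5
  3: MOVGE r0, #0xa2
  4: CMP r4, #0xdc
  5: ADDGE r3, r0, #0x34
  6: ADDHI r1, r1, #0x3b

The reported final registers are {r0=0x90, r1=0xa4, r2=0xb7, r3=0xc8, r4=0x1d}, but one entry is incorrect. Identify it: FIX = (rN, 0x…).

FIX = (r3, 0xc4)

[0] flags=1010 → (cmp)
[1] flags=1010 VC?T → r4=0x1d
[2] flags=1010 CC?F → skip
[3] flags=1010 GE?F → skip
[4] flags=0000 → (cmp)
[5] flags=0000 GE?T → r3=0xc4
[6] flags=0000 HI?F → skip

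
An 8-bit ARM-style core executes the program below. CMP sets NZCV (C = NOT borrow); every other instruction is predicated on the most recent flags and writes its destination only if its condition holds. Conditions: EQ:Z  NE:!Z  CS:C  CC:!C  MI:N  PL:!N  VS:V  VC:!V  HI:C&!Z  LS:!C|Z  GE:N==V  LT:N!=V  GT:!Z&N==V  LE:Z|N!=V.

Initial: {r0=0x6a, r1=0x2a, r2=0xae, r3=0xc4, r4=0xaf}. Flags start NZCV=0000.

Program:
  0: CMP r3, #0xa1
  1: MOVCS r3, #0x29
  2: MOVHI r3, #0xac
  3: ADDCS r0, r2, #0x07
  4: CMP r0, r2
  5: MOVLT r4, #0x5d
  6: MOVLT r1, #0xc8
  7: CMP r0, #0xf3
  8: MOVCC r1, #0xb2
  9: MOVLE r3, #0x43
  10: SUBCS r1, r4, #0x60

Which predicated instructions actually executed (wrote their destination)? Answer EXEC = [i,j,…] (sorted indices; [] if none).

EXEC = [1,2,3,8,9]

0: ✓ CMP  NZCV=0010
1: ✓ MOVCS  r3←0x29
2: ✓ MOVHI  r3←0xac
3: ✓ ADDCS  r0←0xb5
4: ✓ CMP  NZCV=0010
5: · MOVLT
6: · MOVLT
7: ✓ CMP  NZCV=1000
8: ✓ MOVCC  r1←0xb2
9: ✓ MOVLE  r3←0x43
10: · SUBCS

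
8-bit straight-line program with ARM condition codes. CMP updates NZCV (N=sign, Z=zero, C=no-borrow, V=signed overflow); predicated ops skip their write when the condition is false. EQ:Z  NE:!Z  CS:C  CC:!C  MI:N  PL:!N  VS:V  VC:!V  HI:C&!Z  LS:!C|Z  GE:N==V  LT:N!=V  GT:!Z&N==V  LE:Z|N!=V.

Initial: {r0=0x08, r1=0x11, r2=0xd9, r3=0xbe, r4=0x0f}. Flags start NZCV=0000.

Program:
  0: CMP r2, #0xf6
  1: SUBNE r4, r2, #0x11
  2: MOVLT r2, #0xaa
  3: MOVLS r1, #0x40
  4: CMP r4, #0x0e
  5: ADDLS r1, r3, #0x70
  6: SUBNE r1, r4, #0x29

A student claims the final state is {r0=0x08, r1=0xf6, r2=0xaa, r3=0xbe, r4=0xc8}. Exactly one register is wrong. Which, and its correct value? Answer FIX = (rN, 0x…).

[0] flags=1000 → (cmp)
[1] flags=1000 NE?T → r4=0xc8
[2] flags=1000 LT?T → r2=0xaa
[3] flags=1000 LS?T → r1=0x40
[4] flags=1010 → (cmp)
[5] flags=1010 LS?F → skip
[6] flags=1010 NE?T → r1=0x9f

FIX = (r1, 0x9f)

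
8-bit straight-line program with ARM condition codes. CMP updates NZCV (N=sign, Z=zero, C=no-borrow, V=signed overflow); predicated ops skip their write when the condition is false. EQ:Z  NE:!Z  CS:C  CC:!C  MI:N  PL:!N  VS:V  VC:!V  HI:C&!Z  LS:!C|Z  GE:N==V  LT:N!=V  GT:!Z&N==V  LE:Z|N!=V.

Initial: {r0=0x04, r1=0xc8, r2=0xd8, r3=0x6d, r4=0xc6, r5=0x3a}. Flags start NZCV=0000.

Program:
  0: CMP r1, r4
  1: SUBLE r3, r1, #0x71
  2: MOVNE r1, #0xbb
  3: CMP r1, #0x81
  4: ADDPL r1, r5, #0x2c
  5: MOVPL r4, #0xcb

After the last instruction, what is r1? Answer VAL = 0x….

VAL = 0x66

0: ✓ CMP  NZCV=0010
1: · SUBLE
2: ✓ MOVNE  r1←0xbb
3: ✓ CMP  NZCV=0010
4: ✓ ADDPL  r1←0x66
5: ✓ MOVPL  r4←0xcb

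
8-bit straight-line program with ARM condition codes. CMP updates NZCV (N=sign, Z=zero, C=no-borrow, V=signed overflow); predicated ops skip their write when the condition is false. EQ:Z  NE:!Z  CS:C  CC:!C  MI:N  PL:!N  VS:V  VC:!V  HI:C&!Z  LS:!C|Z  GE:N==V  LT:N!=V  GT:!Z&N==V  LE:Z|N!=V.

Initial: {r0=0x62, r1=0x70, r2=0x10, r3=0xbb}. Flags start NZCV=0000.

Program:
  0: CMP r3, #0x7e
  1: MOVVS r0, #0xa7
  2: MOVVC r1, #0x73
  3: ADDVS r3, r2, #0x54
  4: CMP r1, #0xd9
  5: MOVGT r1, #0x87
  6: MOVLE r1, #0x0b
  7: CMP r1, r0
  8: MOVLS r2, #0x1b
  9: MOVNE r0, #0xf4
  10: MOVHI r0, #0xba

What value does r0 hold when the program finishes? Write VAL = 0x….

VAL = 0xf4

[0] flags=0011 → (cmp)
[1] flags=0011 VS?T → r0=0xa7
[2] flags=0011 VC?F → skip
[3] flags=0011 VS?T → r3=0x64
[4] flags=1001 → (cmp)
[5] flags=1001 GT?T → r1=0x87
[6] flags=1001 LE?F → skip
[7] flags=1000 → (cmp)
[8] flags=1000 LS?T → r2=0x1b
[9] flags=1000 NE?T → r0=0xf4
[10] flags=1000 HI?F → skip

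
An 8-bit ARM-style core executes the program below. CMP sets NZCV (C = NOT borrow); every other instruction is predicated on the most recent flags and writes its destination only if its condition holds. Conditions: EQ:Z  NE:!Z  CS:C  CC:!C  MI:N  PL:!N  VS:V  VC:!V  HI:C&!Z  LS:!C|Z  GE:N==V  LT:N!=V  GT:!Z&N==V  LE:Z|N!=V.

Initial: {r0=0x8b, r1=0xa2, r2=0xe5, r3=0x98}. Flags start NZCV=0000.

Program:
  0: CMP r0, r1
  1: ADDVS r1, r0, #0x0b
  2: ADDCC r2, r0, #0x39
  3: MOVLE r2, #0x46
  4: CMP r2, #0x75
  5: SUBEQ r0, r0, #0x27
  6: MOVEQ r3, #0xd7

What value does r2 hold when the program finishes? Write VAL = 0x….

[0] flags=1000 → (cmp)
[1] flags=1000 VS?F → skip
[2] flags=1000 CC?T → r2=0xc4
[3] flags=1000 LE?T → r2=0x46
[4] flags=1000 → (cmp)
[5] flags=1000 EQ?F → skip
[6] flags=1000 EQ?F → skip

VAL = 0x46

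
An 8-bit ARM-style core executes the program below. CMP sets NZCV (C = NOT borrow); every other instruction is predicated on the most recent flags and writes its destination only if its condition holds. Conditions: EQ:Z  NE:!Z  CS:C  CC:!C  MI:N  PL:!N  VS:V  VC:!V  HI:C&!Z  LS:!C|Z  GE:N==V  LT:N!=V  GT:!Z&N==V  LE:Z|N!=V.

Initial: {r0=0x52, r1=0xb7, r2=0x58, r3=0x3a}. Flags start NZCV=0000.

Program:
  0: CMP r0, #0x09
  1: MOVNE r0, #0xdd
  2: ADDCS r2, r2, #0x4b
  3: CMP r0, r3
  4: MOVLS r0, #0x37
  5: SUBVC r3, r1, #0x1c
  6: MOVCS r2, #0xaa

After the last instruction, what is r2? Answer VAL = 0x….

VAL = 0xaa

0: ✓ CMP  NZCV=0010
1: ✓ MOVNE  r0←0xdd
2: ✓ ADDCS  r2←0xa3
3: ✓ CMP  NZCV=1010
4: · MOVLS
5: ✓ SUBVC  r3←0x9b
6: ✓ MOVCS  r2←0xaa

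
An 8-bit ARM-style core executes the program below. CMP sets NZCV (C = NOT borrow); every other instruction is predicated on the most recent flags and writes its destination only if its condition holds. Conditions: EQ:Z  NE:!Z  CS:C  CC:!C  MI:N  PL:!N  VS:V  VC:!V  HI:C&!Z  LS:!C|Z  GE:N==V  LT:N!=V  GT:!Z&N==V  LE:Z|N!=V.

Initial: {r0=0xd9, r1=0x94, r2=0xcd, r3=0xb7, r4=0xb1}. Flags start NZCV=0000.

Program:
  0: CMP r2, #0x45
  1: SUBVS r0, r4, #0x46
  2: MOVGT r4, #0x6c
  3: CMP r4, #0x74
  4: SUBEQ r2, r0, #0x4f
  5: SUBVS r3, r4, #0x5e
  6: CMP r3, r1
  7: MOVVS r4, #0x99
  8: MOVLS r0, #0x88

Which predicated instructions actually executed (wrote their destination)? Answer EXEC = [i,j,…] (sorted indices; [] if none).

EXEC = [5,7,8]

0: ✓ CMP  NZCV=1010
1: · SUBVS
2: · MOVGT
3: ✓ CMP  NZCV=0011
4: · SUBEQ
5: ✓ SUBVS  r3←0x53
6: ✓ CMP  NZCV=1001
7: ✓ MOVVS  r4←0x99
8: ✓ MOVLS  r0←0x88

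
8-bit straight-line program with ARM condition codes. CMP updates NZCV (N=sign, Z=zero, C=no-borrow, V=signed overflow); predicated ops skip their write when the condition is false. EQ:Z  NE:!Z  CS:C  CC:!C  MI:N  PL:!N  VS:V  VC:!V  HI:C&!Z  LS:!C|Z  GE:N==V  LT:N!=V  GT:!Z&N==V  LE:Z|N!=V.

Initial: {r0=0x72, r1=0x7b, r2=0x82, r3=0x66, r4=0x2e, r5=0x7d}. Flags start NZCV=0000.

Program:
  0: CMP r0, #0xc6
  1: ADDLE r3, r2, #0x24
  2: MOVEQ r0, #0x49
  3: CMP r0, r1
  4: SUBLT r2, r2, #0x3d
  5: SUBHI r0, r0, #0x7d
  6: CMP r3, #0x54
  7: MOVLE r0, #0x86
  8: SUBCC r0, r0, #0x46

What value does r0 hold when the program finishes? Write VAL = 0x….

VAL = 0x72

0: ✓ CMP  NZCV=1001
1: · ADDLE
2: · MOVEQ
3: ✓ CMP  NZCV=1000
4: ✓ SUBLT  r2←0x45
5: · SUBHI
6: ✓ CMP  NZCV=0010
7: · MOVLE
8: · SUBCC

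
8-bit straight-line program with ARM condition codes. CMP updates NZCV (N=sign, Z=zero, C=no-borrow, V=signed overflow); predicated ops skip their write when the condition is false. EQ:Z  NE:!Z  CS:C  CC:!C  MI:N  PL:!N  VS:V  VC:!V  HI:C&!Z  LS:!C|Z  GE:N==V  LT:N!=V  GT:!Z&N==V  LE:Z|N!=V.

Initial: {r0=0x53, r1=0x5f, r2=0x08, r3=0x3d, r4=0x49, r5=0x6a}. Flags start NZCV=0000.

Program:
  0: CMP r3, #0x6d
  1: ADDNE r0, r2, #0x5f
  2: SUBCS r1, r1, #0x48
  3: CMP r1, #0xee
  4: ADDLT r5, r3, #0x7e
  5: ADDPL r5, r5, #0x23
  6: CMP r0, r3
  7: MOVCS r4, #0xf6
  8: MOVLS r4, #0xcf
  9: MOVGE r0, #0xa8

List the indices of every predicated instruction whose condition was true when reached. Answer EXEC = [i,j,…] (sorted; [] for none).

0: ✓ CMP  NZCV=1000
1: ✓ ADDNE  r0←0x67
2: · SUBCS
3: ✓ CMP  NZCV=0000
4: · ADDLT
5: ✓ ADDPL  r5←0x8d
6: ✓ CMP  NZCV=0010
7: ✓ MOVCS  r4←0xf6
8: · MOVLS
9: ✓ MOVGE  r0←0xa8

EXEC = [1,5,7,9]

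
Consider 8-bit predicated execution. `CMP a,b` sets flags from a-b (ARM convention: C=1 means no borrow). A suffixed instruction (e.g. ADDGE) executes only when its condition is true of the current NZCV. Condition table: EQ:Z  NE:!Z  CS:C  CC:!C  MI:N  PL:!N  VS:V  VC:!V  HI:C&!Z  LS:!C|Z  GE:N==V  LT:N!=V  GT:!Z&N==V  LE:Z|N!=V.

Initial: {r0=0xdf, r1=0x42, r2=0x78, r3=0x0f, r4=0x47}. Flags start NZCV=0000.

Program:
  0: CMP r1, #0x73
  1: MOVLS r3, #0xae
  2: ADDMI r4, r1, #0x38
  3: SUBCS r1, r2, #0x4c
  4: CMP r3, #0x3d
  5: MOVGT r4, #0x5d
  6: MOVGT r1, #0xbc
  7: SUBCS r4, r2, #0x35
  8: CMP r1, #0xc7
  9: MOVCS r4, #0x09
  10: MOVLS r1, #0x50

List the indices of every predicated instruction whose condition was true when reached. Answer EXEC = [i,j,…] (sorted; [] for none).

EXEC = [1,2,7,10]

0: ✓ CMP  NZCV=1000
1: ✓ MOVLS  r3←0xae
2: ✓ ADDMI  r4←0x7a
3: · SUBCS
4: ✓ CMP  NZCV=0011
5: · MOVGT
6: · MOVGT
7: ✓ SUBCS  r4←0x43
8: ✓ CMP  NZCV=0000
9: · MOVCS
10: ✓ MOVLS  r1←0x50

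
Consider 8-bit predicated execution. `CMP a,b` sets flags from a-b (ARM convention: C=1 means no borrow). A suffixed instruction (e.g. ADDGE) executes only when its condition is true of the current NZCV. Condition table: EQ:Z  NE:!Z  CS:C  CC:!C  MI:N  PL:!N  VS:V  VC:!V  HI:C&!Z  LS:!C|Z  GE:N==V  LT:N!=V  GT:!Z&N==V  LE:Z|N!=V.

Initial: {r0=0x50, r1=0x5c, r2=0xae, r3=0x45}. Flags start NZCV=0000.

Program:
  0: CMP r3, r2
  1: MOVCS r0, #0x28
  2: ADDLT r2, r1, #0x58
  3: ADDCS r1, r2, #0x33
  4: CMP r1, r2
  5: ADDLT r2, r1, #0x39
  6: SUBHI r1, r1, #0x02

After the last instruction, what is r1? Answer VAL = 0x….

[0] flags=1001 → (cmp)
[1] flags=1001 CS?F → skip
[2] flags=1001 LT?F → skip
[3] flags=1001 CS?F → skip
[4] flags=1001 → (cmp)
[5] flags=1001 LT?F → skip
[6] flags=1001 HI?F → skip

VAL = 0x5c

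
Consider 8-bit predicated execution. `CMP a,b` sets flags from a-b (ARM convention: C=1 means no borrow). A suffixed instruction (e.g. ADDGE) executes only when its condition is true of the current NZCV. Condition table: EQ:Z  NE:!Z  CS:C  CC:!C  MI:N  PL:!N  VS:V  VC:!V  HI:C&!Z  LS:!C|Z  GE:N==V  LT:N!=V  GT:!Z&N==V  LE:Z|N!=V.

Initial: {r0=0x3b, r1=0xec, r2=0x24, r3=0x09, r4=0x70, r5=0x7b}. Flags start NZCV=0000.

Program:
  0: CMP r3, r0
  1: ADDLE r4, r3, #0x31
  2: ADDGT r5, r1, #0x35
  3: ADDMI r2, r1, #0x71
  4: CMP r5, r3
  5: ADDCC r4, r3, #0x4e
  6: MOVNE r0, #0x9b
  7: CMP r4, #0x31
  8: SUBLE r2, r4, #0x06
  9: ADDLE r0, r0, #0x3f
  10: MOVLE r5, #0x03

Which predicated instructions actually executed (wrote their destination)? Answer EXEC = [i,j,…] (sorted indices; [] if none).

0: ✓ CMP  NZCV=1000
1: ✓ ADDLE  r4←0x3a
2: · ADDGT
3: ✓ ADDMI  r2←0x5d
4: ✓ CMP  NZCV=0010
5: · ADDCC
6: ✓ MOVNE  r0←0x9b
7: ✓ CMP  NZCV=0010
8: · SUBLE
9: · ADDLE
10: · MOVLE

EXEC = [1,3,6]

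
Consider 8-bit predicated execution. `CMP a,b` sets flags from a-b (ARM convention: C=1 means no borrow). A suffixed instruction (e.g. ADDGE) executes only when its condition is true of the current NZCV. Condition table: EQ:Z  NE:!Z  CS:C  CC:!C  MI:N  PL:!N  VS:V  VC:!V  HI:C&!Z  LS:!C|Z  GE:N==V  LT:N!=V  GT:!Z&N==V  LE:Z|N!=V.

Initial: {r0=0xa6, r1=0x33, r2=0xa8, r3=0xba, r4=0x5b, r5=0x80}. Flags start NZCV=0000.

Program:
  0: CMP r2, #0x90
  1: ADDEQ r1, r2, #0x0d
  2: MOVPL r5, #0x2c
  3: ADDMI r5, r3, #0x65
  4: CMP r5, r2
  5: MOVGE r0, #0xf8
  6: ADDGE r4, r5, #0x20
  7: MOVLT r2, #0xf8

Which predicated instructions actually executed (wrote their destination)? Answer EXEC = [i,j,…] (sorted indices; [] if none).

EXEC = [2,5,6]

[0] flags=0010 → (cmp)
[1] flags=0010 EQ?F → skip
[2] flags=0010 PL?T → r5=0x2c
[3] flags=0010 MI?F → skip
[4] flags=1001 → (cmp)
[5] flags=1001 GE?T → r0=0xf8
[6] flags=1001 GE?T → r4=0x4c
[7] flags=1001 LT?F → skip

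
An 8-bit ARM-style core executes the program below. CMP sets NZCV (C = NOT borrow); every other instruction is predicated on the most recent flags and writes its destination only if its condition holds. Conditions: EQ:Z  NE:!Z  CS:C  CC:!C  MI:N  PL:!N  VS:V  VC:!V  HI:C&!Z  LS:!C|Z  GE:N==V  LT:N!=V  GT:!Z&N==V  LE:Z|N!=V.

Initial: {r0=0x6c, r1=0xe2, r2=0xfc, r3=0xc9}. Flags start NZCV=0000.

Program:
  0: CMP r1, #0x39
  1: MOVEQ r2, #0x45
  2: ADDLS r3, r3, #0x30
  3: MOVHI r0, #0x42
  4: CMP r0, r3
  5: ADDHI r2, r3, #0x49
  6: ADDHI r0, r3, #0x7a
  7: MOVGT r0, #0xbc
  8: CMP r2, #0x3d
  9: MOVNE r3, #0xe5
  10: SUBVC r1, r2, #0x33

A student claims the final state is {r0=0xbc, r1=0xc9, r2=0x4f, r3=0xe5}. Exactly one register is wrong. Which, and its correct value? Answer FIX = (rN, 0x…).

FIX = (r2, 0xfc)

[0] flags=1010 → (cmp)
[1] flags=1010 EQ?F → skip
[2] flags=1010 LS?F → skip
[3] flags=1010 HI?T → r0=0x42
[4] flags=0000 → (cmp)
[5] flags=0000 HI?F → skip
[6] flags=0000 HI?F → skip
[7] flags=0000 GT?T → r0=0xbc
[8] flags=1010 → (cmp)
[9] flags=1010 NE?T → r3=0xe5
[10] flags=1010 VC?T → r1=0xc9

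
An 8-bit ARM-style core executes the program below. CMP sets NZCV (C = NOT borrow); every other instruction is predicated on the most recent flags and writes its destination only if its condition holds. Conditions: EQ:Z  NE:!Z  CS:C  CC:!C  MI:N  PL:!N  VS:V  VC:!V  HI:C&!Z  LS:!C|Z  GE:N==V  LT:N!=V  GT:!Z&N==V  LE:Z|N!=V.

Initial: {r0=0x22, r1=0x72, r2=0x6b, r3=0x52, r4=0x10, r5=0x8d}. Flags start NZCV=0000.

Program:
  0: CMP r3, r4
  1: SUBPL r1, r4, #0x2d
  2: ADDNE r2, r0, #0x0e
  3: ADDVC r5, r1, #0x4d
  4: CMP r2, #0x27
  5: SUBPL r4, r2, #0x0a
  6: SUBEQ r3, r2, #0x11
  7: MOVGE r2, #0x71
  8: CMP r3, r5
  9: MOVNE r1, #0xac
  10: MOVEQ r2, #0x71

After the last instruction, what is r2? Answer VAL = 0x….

VAL = 0x71

0: ✓ CMP  NZCV=0010
1: ✓ SUBPL  r1←0xe3
2: ✓ ADDNE  r2←0x30
3: ✓ ADDVC  r5←0x30
4: ✓ CMP  NZCV=0010
5: ✓ SUBPL  r4←0x26
6: · SUBEQ
7: ✓ MOVGE  r2←0x71
8: ✓ CMP  NZCV=0010
9: ✓ MOVNE  r1←0xac
10: · MOVEQ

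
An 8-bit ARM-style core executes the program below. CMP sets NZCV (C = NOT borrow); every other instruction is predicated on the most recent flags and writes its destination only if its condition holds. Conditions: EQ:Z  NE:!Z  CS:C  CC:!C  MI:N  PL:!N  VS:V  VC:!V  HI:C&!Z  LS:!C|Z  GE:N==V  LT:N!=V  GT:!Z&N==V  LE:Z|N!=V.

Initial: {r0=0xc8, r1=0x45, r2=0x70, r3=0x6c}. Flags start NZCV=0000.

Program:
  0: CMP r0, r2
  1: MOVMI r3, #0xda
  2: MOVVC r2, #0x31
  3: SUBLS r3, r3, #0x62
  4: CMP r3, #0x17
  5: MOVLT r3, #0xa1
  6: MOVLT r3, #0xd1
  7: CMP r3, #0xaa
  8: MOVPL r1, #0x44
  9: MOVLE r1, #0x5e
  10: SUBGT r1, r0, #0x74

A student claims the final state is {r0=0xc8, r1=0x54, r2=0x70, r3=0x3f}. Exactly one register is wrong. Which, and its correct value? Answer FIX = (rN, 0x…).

[0] flags=0011 → (cmp)
[1] flags=0011 MI?F → skip
[2] flags=0011 VC?F → skip
[3] flags=0011 LS?F → skip
[4] flags=0010 → (cmp)
[5] flags=0010 LT?F → skip
[6] flags=0010 LT?F → skip
[7] flags=1001 → (cmp)
[8] flags=1001 PL?F → skip
[9] flags=1001 LE?F → skip
[10] flags=1001 GT?T → r1=0x54

FIX = (r3, 0x6c)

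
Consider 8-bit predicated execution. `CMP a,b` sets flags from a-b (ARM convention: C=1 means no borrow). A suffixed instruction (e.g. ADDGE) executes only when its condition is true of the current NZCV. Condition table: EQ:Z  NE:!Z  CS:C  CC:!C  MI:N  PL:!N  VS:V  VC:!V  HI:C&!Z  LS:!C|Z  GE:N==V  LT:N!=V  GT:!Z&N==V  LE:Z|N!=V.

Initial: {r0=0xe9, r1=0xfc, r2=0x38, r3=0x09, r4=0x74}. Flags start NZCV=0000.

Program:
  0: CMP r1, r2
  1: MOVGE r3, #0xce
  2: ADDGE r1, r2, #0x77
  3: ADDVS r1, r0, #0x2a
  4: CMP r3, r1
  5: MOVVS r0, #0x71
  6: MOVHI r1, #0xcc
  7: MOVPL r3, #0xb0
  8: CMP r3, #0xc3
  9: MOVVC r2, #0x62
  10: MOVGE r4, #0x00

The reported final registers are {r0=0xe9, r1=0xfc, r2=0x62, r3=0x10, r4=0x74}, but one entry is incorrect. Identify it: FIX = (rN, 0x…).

0: ✓ CMP  NZCV=1010
1: · MOVGE
2: · ADDGE
3: · ADDVS
4: ✓ CMP  NZCV=0000
5: · MOVVS
6: · MOVHI
7: ✓ MOVPL  r3←0xb0
8: ✓ CMP  NZCV=1000
9: ✓ MOVVC  r2←0x62
10: · MOVGE

FIX = (r3, 0xb0)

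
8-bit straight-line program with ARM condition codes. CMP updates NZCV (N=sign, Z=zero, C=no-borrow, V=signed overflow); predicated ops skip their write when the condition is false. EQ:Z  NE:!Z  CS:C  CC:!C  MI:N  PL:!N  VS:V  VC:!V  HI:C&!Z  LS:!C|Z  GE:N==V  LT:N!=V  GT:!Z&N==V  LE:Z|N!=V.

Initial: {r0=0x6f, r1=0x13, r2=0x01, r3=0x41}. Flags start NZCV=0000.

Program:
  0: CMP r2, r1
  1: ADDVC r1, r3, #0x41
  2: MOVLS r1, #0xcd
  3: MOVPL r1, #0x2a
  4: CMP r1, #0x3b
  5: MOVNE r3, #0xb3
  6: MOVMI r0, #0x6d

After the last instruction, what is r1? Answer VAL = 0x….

VAL = 0xcd

0: ✓ CMP  NZCV=1000
1: ✓ ADDVC  r1←0x82
2: ✓ MOVLS  r1←0xcd
3: · MOVPL
4: ✓ CMP  NZCV=1010
5: ✓ MOVNE  r3←0xb3
6: ✓ MOVMI  r0←0x6d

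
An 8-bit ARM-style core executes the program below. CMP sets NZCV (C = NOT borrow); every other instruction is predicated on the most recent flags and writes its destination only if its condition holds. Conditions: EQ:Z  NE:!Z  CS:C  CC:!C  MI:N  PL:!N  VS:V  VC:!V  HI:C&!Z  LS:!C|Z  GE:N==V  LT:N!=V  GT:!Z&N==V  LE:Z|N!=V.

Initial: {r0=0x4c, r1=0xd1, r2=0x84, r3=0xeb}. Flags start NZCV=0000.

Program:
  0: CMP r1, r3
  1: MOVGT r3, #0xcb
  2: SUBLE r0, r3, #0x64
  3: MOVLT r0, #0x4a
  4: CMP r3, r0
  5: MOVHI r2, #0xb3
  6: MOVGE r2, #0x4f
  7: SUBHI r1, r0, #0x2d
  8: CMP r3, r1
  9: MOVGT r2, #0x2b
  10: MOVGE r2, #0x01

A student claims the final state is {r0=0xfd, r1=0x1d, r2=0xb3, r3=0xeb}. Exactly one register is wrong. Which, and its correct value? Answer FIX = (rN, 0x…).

FIX = (r0, 0x4a)

0: ✓ CMP  NZCV=1000
1: · MOVGT
2: ✓ SUBLE  r0←0x87
3: ✓ MOVLT  r0←0x4a
4: ✓ CMP  NZCV=1010
5: ✓ MOVHI  r2←0xb3
6: · MOVGE
7: ✓ SUBHI  r1←0x1d
8: ✓ CMP  NZCV=1010
9: · MOVGT
10: · MOVGE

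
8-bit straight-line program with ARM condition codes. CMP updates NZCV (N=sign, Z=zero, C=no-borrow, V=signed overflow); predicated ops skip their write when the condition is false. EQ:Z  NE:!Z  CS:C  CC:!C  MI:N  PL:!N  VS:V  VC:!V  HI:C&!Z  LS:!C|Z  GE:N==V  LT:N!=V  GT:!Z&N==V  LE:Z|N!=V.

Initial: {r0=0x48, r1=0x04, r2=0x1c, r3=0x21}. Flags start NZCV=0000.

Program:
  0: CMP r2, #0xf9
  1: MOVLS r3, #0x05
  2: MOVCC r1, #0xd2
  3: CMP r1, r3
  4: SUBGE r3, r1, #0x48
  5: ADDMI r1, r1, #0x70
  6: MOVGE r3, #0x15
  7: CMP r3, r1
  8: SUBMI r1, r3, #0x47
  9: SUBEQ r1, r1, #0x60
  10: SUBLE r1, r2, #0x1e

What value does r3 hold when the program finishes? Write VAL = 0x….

VAL = 0x05

[0] flags=0000 → (cmp)
[1] flags=0000 LS?T → r3=0x05
[2] flags=0000 CC?T → r1=0xd2
[3] flags=1010 → (cmp)
[4] flags=1010 GE?F → skip
[5] flags=1010 MI?T → r1=0x42
[6] flags=1010 GE?F → skip
[7] flags=1000 → (cmp)
[8] flags=1000 MI?T → r1=0xbe
[9] flags=1000 EQ?F → skip
[10] flags=1000 LE?T → r1=0xfe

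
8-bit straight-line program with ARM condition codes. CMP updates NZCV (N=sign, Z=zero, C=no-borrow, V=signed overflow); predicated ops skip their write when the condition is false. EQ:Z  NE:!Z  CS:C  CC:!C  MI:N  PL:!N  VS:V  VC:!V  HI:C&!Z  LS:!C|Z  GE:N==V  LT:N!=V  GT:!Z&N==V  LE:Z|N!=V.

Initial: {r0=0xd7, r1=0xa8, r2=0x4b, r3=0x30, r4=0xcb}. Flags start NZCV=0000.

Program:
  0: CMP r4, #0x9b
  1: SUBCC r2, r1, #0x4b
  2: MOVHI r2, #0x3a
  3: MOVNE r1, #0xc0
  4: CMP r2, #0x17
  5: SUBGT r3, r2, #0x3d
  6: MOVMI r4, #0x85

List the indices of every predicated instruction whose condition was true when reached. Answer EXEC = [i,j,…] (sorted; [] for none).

EXEC = [2,3,5]

0: ✓ CMP  NZCV=0010
1: · SUBCC
2: ✓ MOVHI  r2←0x3a
3: ✓ MOVNE  r1←0xc0
4: ✓ CMP  NZCV=0010
5: ✓ SUBGT  r3←0xfd
6: · MOVMI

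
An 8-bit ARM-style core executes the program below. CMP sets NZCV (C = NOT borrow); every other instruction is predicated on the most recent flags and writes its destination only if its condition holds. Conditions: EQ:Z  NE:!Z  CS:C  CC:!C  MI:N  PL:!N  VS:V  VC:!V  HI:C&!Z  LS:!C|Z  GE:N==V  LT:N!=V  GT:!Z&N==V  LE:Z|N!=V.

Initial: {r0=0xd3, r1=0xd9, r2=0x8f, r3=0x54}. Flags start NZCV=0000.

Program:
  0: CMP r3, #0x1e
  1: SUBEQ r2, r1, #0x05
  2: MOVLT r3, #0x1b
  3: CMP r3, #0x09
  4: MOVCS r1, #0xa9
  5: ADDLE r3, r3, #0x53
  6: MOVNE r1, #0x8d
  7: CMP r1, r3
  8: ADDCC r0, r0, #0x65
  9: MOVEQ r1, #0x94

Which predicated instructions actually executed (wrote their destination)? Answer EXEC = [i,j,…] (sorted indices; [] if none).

0: ✓ CMP  NZCV=0010
1: · SUBEQ
2: · MOVLT
3: ✓ CMP  NZCV=0010
4: ✓ MOVCS  r1←0xa9
5: · ADDLE
6: ✓ MOVNE  r1←0x8d
7: ✓ CMP  NZCV=0011
8: · ADDCC
9: · MOVEQ

EXEC = [4,6]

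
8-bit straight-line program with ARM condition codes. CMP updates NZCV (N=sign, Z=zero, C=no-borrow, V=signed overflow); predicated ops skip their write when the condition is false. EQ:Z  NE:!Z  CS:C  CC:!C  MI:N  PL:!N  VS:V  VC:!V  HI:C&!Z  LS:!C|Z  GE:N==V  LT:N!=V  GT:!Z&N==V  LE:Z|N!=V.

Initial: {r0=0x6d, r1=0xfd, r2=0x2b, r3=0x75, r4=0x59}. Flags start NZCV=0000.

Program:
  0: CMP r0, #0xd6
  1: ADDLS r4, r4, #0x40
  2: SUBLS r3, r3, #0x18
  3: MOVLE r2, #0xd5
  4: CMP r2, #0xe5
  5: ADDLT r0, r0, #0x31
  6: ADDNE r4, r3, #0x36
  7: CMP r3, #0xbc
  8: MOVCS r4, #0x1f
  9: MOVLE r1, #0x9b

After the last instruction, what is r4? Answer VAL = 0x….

VAL = 0x93

0: ✓ CMP  NZCV=1001
1: ✓ ADDLS  r4←0x99
2: ✓ SUBLS  r3←0x5d
3: · MOVLE
4: ✓ CMP  NZCV=0000
5: · ADDLT
6: ✓ ADDNE  r4←0x93
7: ✓ CMP  NZCV=1001
8: · MOVCS
9: · MOVLE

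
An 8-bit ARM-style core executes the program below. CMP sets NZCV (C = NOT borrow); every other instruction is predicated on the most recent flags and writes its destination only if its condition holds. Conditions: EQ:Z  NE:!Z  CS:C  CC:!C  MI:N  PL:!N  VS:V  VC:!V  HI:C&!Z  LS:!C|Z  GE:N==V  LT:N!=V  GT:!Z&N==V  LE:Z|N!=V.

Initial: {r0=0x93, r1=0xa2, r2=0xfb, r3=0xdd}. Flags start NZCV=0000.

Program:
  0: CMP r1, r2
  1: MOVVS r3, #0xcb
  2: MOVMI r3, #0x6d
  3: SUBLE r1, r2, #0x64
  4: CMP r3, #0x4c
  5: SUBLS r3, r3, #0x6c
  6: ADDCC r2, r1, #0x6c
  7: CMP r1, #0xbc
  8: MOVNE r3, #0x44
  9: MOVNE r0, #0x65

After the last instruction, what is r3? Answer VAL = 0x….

0: ✓ CMP  NZCV=1000
1: · MOVVS
2: ✓ MOVMI  r3←0x6d
3: ✓ SUBLE  r1←0x97
4: ✓ CMP  NZCV=0010
5: · SUBLS
6: · ADDCC
7: ✓ CMP  NZCV=1000
8: ✓ MOVNE  r3←0x44
9: ✓ MOVNE  r0←0x65

VAL = 0x44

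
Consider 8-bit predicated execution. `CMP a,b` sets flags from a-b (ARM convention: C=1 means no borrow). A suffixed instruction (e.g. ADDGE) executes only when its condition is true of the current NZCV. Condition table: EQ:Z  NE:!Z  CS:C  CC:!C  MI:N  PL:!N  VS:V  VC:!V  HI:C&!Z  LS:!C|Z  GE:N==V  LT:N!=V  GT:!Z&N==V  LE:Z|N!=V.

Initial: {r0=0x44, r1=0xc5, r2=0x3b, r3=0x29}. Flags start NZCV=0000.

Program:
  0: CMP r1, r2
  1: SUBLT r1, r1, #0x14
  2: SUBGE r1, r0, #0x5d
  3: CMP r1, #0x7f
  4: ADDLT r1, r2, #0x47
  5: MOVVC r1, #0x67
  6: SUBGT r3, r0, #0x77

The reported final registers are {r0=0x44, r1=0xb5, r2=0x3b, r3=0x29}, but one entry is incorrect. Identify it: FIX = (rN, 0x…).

FIX = (r1, 0x82)

0: ✓ CMP  NZCV=1010
1: ✓ SUBLT  r1←0xb1
2: · SUBGE
3: ✓ CMP  NZCV=0011
4: ✓ ADDLT  r1←0x82
5: · MOVVC
6: · SUBGT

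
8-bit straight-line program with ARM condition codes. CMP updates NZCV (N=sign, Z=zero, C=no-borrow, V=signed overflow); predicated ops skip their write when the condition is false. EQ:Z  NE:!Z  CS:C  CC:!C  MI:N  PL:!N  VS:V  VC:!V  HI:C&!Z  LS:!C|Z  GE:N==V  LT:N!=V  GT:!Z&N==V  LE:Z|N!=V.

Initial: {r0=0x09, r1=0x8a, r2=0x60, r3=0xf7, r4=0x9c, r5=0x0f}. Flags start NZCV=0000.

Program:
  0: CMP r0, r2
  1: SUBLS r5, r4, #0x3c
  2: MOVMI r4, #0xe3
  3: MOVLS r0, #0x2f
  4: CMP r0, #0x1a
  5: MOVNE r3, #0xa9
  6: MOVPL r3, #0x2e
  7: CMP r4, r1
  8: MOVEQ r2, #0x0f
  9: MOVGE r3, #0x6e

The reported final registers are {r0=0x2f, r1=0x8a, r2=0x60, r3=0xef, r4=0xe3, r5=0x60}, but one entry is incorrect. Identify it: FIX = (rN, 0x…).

[0] flags=1000 → (cmp)
[1] flags=1000 LS?T → r5=0x60
[2] flags=1000 MI?T → r4=0xe3
[3] flags=1000 LS?T → r0=0x2f
[4] flags=0010 → (cmp)
[5] flags=0010 NE?T → r3=0xa9
[6] flags=0010 PL?T → r3=0x2e
[7] flags=0010 → (cmp)
[8] flags=0010 EQ?F → skip
[9] flags=0010 GE?T → r3=0x6e

FIX = (r3, 0x6e)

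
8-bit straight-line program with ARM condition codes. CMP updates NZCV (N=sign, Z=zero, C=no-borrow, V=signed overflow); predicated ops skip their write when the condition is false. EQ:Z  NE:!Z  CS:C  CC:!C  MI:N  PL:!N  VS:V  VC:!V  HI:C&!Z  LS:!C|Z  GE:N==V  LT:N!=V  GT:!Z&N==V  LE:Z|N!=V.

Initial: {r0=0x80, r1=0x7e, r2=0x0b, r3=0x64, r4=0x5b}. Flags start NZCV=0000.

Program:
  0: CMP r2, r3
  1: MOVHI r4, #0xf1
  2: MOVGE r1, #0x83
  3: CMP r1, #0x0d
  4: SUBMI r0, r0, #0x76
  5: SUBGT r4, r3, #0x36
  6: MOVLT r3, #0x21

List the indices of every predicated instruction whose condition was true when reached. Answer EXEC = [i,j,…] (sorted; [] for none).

0: ✓ CMP  NZCV=1000
1: · MOVHI
2: · MOVGE
3: ✓ CMP  NZCV=0010
4: · SUBMI
5: ✓ SUBGT  r4←0x2e
6: · MOVLT

EXEC = [5]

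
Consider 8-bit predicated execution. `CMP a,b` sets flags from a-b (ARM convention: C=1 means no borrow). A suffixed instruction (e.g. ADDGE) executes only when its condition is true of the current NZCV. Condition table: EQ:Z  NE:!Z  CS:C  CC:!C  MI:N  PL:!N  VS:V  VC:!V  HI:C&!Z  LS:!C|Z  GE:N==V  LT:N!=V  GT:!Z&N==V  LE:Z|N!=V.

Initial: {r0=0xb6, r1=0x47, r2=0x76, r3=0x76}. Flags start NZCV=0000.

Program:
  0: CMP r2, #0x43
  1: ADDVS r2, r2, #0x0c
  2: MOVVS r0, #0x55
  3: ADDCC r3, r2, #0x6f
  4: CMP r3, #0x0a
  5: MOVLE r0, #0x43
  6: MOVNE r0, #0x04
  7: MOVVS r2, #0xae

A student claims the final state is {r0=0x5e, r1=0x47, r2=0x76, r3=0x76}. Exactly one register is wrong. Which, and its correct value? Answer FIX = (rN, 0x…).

[0] flags=0010 → (cmp)
[1] flags=0010 VS?F → skip
[2] flags=0010 VS?F → skip
[3] flags=0010 CC?F → skip
[4] flags=0010 → (cmp)
[5] flags=0010 LE?F → skip
[6] flags=0010 NE?T → r0=0x04
[7] flags=0010 VS?F → skip

FIX = (r0, 0x04)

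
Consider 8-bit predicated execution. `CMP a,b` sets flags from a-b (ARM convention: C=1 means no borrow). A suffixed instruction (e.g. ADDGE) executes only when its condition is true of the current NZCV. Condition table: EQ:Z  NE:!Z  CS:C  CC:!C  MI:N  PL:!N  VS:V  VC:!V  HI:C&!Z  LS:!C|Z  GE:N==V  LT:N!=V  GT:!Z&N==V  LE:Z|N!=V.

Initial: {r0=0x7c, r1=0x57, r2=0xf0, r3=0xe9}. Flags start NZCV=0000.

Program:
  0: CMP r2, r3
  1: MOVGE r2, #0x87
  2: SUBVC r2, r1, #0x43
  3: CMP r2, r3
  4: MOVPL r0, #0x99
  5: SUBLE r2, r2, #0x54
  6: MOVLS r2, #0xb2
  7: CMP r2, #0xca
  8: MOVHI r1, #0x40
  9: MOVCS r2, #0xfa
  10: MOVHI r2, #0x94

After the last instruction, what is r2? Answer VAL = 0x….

VAL = 0xb2

[0] flags=0010 → (cmp)
[1] flags=0010 GE?T → r2=0x87
[2] flags=0010 VC?T → r2=0x14
[3] flags=0000 → (cmp)
[4] flags=0000 PL?T → r0=0x99
[5] flags=0000 LE?F → skip
[6] flags=0000 LS?T → r2=0xb2
[7] flags=1000 → (cmp)
[8] flags=1000 HI?F → skip
[9] flags=1000 CS?F → skip
[10] flags=1000 HI?F → skip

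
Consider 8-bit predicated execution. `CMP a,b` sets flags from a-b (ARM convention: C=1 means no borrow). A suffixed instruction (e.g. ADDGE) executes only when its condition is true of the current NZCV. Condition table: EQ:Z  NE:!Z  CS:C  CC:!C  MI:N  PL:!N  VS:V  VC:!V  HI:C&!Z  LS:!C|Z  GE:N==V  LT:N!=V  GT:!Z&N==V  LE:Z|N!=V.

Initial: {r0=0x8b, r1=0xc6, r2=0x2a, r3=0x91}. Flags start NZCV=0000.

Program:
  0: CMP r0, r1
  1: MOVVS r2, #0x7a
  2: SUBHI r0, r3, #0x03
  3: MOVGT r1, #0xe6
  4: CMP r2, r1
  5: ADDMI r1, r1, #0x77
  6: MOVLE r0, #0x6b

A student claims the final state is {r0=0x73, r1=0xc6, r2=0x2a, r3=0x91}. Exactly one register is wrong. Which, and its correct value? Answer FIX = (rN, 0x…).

[0] flags=1000 → (cmp)
[1] flags=1000 VS?F → skip
[2] flags=1000 HI?F → skip
[3] flags=1000 GT?F → skip
[4] flags=0000 → (cmp)
[5] flags=0000 MI?F → skip
[6] flags=0000 LE?F → skip

FIX = (r0, 0x8b)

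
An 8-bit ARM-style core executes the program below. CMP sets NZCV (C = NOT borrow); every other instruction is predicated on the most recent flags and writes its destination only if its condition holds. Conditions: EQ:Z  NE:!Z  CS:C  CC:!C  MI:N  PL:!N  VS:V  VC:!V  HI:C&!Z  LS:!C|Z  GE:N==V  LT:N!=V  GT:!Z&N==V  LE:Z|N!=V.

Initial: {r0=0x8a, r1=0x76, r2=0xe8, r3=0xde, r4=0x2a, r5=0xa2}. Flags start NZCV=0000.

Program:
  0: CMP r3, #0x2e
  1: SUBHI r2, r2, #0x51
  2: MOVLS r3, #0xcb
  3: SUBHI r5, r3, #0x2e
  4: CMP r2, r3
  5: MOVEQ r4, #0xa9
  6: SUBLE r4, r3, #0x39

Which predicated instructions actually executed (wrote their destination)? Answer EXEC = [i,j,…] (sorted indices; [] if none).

[0] flags=1010 → (cmp)
[1] flags=1010 HI?T → r2=0x97
[2] flags=1010 LS?F → skip
[3] flags=1010 HI?T → r5=0xb0
[4] flags=1000 → (cmp)
[5] flags=1000 EQ?F → skip
[6] flags=1000 LE?T → r4=0xa5

EXEC = [1,3,6]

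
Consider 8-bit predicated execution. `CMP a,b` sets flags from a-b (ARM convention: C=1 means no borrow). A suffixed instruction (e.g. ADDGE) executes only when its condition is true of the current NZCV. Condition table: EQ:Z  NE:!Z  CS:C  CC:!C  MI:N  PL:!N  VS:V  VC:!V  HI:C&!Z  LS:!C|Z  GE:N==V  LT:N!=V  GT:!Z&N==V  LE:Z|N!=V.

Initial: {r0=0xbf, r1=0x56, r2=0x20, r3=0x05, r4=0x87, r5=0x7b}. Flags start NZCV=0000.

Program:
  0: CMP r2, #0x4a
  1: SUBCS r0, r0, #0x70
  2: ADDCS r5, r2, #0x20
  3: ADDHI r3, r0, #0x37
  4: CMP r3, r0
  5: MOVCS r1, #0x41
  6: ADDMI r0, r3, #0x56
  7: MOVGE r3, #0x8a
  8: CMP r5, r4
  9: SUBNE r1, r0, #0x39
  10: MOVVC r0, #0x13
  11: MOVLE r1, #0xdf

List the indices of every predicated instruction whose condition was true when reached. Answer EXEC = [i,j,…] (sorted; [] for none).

EXEC = [7,9]

0: ✓ CMP  NZCV=1000
1: · SUBCS
2: · ADDCS
3: · ADDHI
4: ✓ CMP  NZCV=0000
5: · MOVCS
6: · ADDMI
7: ✓ MOVGE  r3←0x8a
8: ✓ CMP  NZCV=1001
9: ✓ SUBNE  r1←0x86
10: · MOVVC
11: · MOVLE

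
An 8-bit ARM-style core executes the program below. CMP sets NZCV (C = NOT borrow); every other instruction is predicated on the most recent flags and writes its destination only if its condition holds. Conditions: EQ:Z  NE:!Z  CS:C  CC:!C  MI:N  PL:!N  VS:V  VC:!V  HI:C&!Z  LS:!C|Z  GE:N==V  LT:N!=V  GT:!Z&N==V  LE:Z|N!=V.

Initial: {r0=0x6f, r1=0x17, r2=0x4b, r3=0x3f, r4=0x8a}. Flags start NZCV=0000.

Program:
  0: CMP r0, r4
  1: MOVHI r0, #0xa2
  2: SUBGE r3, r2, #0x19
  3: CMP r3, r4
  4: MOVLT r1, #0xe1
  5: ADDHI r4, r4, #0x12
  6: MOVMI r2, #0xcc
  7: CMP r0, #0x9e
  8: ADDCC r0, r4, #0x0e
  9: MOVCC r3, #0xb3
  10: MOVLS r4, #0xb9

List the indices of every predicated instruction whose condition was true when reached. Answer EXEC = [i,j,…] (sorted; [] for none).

EXEC = [2,6,8,9,10]

[0] flags=1001 → (cmp)
[1] flags=1001 HI?F → skip
[2] flags=1001 GE?T → r3=0x32
[3] flags=1001 → (cmp)
[4] flags=1001 LT?F → skip
[5] flags=1001 HI?F → skip
[6] flags=1001 MI?T → r2=0xcc
[7] flags=1001 → (cmp)
[8] flags=1001 CC?T → r0=0x98
[9] flags=1001 CC?T → r3=0xb3
[10] flags=1001 LS?T → r4=0xb9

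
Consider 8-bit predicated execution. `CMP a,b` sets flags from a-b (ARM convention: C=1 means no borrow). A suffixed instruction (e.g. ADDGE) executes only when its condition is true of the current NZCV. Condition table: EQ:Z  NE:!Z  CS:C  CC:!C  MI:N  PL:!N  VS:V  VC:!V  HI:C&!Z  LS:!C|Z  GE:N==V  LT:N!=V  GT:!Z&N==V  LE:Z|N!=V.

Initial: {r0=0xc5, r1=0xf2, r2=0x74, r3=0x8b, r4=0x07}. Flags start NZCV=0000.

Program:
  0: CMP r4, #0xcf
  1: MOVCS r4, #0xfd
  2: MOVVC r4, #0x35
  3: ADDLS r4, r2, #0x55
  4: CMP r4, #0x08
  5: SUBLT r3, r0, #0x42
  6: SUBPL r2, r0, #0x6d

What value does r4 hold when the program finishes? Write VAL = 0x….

VAL = 0xc9

0: ✓ CMP  NZCV=0000
1: · MOVCS
2: ✓ MOVVC  r4←0x35
3: ✓ ADDLS  r4←0xc9
4: ✓ CMP  NZCV=1010
5: ✓ SUBLT  r3←0x83
6: · SUBPL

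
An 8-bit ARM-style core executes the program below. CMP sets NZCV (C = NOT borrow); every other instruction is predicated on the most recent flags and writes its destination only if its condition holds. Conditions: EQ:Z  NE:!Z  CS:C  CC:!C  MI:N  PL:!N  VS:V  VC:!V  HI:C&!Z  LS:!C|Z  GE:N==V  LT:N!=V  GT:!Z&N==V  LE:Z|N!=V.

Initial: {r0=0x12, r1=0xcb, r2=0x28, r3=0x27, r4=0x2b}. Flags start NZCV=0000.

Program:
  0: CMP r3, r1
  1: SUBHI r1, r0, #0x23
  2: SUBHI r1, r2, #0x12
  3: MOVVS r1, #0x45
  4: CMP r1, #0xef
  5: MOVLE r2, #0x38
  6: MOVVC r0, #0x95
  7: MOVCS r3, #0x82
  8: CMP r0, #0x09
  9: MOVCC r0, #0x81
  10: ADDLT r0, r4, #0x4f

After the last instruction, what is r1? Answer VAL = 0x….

0: ✓ CMP  NZCV=0000
1: · SUBHI
2: · SUBHI
3: · MOVVS
4: ✓ CMP  NZCV=1000
5: ✓ MOVLE  r2←0x38
6: ✓ MOVVC  r0←0x95
7: · MOVCS
8: ✓ CMP  NZCV=1010
9: · MOVCC
10: ✓ ADDLT  r0←0x7a

VAL = 0xcb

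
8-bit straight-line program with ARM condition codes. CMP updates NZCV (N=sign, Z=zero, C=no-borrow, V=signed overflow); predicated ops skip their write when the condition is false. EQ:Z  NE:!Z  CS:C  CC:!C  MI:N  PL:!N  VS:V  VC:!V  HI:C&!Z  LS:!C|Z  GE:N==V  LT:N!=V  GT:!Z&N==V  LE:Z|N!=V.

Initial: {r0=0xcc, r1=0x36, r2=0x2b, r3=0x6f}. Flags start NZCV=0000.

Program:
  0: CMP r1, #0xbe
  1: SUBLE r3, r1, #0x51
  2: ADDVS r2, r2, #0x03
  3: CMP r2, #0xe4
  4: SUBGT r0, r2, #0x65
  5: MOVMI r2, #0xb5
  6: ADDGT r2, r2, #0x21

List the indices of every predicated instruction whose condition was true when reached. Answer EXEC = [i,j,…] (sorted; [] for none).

[0] flags=0000 → (cmp)
[1] flags=0000 LE?F → skip
[2] flags=0000 VS?F → skip
[3] flags=0000 → (cmp)
[4] flags=0000 GT?T → r0=0xc6
[5] flags=0000 MI?F → skip
[6] flags=0000 GT?T → r2=0x4c

EXEC = [4,6]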